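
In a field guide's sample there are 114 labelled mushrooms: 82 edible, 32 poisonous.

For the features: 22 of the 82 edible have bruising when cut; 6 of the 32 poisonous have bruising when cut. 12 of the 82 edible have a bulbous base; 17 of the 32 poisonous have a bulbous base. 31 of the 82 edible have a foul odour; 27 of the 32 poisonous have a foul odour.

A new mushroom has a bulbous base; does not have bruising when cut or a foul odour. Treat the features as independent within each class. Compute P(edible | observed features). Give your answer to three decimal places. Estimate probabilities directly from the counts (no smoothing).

edible: (82/114) × (60/82) × (12/82) × (51/82) ≈ 0.0479038
poisonous: (32/114) × (26/32) × (17/32) × (5/32) ≈ 0.0189316
P(edible | x) = 0.0479038 / 0.0668354 ≈ 0.717

0.717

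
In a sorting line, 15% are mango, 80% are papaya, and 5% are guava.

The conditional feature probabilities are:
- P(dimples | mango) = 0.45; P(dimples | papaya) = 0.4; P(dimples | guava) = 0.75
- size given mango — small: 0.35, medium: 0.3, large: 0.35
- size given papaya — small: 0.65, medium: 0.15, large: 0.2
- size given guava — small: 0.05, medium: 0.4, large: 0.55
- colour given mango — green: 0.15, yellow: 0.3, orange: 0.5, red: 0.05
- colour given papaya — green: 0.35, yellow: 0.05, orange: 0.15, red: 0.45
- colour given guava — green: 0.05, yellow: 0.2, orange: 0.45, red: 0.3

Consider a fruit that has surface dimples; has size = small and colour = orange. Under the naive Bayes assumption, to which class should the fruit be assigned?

papaya

mango: 0.15 × 0.45 × 0.35 × 0.5 = 0.0118125
papaya: 0.8 × 0.4 × 0.65 × 0.15 = 0.0312
guava: 0.05 × 0.75 × 0.05 × 0.45 = 0.00084375
Highest score → papaya.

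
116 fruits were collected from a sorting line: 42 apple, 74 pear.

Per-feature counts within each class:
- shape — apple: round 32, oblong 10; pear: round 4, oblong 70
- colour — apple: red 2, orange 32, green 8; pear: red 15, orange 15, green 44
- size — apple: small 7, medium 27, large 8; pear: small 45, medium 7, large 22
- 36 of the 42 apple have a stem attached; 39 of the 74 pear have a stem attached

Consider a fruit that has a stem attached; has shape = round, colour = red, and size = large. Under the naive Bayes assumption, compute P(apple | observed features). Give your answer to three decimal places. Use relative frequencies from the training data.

apple: (42/116) × (32/42) × (2/42) × (8/42) × (36/42) ≈ 0.0021447
pear: (74/116) × (4/74) × (15/74) × (22/74) × (39/74) ≈ 0.00109518
P(apple | x) = 0.0021447 / 0.00323988 ≈ 0.662

0.662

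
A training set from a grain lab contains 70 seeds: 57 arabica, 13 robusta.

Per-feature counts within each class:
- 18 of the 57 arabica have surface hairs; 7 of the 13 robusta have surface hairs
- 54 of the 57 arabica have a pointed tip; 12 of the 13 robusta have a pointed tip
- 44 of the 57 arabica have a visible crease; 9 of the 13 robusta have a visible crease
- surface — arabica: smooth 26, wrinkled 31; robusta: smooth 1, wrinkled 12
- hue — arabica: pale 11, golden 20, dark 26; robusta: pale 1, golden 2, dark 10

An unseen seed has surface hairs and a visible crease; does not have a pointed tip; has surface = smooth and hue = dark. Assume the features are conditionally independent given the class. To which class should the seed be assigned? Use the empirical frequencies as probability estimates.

arabica: (57/70) × (18/57) × (3/57) × (44/57) × (26/57) × (26/57) ≈ 0.00217368
robusta: (13/70) × (7/13) × (1/13) × (9/13) × (1/13) × (10/13) ≈ 0.000315115
Highest score → arabica.

arabica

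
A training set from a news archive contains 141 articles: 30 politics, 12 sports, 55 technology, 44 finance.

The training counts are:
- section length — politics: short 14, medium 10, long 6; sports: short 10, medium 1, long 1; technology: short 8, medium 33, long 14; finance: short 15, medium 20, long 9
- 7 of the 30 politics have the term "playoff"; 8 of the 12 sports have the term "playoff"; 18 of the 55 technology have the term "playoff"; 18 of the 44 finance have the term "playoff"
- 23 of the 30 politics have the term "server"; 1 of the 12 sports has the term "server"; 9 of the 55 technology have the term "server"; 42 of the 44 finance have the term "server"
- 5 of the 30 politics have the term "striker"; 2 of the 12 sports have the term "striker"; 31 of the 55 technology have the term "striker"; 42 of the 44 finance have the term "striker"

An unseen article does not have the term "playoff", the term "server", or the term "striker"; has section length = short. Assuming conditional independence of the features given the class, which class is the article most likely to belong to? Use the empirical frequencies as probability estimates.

politics: (30/141) × (14/30) × (23/30) × (7/30) × (25/30) ≈ 0.0148017
sports: (12/141) × (10/12) × (4/12) × (11/12) × (10/12) ≈ 0.0180588
technology: (55/141) × (8/55) × (37/55) × (46/55) × (24/55) ≈ 0.0139301
finance: (44/141) × (15/44) × (26/44) × (2/44) × (2/44) ≈ 0.000129882
Highest score → sports.

sports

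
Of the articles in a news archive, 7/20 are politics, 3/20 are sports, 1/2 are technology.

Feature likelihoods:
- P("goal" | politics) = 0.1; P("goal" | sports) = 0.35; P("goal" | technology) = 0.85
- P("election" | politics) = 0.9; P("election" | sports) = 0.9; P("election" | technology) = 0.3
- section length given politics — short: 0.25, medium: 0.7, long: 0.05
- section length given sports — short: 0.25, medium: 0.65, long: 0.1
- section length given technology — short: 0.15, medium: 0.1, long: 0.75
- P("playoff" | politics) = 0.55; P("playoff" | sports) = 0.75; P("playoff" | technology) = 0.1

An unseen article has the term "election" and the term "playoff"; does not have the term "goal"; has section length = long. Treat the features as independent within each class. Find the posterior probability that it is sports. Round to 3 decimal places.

politics: 0.35 × (1−0.1) × 0.9 × 0.05 × 0.55 = 0.00779625
sports: 0.15 × (1−0.35) × 0.9 × 0.1 × 0.75 = 0.00658125
technology: 0.5 × (1−0.85) × 0.3 × 0.75 × 0.1 = 0.0016875
P(sports | x) = 0.00658125 / 0.016065 ≈ 0.410

0.410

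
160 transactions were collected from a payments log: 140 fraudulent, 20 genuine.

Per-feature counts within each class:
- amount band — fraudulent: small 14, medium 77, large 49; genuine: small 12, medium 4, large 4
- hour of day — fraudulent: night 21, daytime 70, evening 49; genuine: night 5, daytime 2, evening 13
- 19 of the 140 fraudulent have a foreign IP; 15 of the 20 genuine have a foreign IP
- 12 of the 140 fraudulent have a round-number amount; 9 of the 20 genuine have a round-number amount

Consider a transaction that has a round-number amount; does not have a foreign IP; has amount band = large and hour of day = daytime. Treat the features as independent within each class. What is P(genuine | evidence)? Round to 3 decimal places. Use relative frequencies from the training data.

fraudulent: (140/160) × (49/140) × (70/140) × (121/140) × (12/140) = 0.01134375
genuine: (20/160) × (4/20) × (2/20) × (5/20) × (9/20) = 0.00028125
P(genuine | x) = 0.00028125 / 0.011625 ≈ 0.024

0.024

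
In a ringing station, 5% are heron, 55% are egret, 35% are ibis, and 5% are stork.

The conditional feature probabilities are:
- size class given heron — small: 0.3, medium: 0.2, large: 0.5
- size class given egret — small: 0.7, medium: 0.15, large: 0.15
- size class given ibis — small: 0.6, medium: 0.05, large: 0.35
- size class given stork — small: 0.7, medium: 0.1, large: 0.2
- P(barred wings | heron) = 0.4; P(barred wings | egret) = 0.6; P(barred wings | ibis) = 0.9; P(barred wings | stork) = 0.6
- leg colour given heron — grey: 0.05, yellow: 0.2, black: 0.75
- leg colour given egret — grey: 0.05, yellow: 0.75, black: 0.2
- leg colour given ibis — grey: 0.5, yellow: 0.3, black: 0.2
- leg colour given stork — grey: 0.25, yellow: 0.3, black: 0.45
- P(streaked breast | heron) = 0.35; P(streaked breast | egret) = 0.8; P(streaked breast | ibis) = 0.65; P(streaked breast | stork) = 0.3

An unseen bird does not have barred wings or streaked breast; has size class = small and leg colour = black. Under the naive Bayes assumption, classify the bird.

egret

heron: 0.05 × 0.3 × (1−0.4) × 0.75 × (1−0.35) = 0.0043875
egret: 0.55 × 0.7 × (1−0.6) × 0.2 × (1−0.8) = 0.00616
ibis: 0.35 × 0.6 × (1−0.9) × 0.2 × (1−0.65) = 0.00147
stork: 0.05 × 0.7 × (1−0.6) × 0.45 × (1−0.3) = 0.00441
Highest score → egret.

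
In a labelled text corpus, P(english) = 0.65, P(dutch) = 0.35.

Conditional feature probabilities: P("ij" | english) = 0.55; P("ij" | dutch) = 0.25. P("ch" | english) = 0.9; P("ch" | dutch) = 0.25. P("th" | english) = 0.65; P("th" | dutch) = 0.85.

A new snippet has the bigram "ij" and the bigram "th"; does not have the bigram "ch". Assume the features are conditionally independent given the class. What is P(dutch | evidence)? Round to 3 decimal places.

0.706

english: 0.65 × 0.55 × (1−0.9) × 0.65 = 0.0232375
dutch: 0.35 × 0.25 × (1−0.25) × 0.85 = 0.05578125
P(dutch | x) = 0.05578125 / 0.07901875 ≈ 0.706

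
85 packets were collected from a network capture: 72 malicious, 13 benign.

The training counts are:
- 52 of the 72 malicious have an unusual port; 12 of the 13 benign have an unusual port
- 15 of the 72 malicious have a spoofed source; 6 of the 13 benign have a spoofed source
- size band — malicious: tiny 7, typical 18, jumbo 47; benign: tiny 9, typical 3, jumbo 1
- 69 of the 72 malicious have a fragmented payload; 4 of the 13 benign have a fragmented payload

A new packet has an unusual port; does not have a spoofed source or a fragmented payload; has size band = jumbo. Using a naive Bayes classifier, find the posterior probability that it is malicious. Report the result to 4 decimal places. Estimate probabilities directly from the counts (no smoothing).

0.7649

malicious: (72/85) × (52/72) × (57/72) × (47/72) × (3/72) ≈ 0.0131729
benign: (13/85) × (12/13) × (7/13) × (1/13) × (9/13) ≈ 0.0040483
P(malicious | x) = 0.0131729 / 0.0172212 ≈ 0.7649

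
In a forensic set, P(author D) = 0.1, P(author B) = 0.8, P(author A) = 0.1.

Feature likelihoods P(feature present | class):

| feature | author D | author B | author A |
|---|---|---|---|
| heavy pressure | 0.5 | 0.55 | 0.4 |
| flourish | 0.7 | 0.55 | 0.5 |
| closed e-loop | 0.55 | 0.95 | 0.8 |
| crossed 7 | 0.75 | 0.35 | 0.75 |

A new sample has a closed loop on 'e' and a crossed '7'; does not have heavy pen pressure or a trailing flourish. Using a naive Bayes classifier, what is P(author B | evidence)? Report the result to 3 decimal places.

author D: 0.1 × (1−0.5) × (1−0.7) × 0.55 × 0.75 = 0.0061875
author B: 0.8 × (1−0.55) × (1−0.55) × 0.95 × 0.35 = 0.053865
author A: 0.1 × (1−0.4) × (1−0.5) × 0.8 × 0.75 = 0.018
P(author B | x) = 0.053865 / 0.0780525 ≈ 0.690

0.690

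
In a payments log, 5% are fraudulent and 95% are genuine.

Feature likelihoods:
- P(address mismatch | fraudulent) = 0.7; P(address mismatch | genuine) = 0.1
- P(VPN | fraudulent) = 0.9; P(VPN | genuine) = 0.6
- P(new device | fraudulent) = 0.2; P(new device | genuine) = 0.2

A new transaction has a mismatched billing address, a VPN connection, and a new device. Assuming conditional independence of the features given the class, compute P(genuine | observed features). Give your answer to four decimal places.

0.6441

fraudulent: 0.05 × 0.7 × 0.9 × 0.2 = 0.0063
genuine: 0.95 × 0.1 × 0.6 × 0.2 = 0.0114
P(genuine | x) = 0.0114 / 0.0177 ≈ 0.6441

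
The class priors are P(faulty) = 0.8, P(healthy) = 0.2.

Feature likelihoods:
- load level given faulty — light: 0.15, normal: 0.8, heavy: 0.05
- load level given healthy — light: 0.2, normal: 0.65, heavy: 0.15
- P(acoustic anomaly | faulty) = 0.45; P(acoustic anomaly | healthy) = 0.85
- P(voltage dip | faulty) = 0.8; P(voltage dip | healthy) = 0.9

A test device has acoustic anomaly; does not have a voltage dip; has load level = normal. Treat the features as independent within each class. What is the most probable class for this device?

faulty: 0.8 × 0.8 × 0.45 × (1−0.8) = 0.0576
healthy: 0.2 × 0.65 × 0.85 × (1−0.9) = 0.01105
Highest score → faulty.

faulty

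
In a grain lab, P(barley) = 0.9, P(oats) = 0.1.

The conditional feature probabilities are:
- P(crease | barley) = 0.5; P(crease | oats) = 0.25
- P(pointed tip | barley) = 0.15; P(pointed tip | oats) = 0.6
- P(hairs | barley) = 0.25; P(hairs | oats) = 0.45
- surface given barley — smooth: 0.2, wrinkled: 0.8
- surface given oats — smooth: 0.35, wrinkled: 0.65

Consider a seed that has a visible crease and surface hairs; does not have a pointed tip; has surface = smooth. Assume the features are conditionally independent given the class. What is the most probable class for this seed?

barley

barley: 0.9 × 0.5 × (1−0.15) × 0.25 × 0.2 = 0.019125
oats: 0.1 × 0.25 × (1−0.6) × 0.45 × 0.35 = 0.001575
Highest score → barley.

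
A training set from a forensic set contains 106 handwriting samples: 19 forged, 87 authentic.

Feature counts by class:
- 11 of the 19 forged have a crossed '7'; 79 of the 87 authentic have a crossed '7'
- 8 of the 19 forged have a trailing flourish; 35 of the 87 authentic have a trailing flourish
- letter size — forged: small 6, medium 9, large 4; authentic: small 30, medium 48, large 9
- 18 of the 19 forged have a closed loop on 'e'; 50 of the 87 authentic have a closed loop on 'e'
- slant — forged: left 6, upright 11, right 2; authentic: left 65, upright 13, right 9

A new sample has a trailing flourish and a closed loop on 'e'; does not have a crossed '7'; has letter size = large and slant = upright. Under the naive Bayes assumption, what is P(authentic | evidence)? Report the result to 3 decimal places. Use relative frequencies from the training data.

forged: (19/106) × (8/19) × (8/19) × (4/19) × (18/19) × (11/19) ≈ 0.00366931
authentic: (87/106) × (8/87) × (35/87) × (9/87) × (50/87) × (13/87) ≈ 0.000269731
P(authentic | x) = 0.000269731 / 0.003939041 ≈ 0.068

0.068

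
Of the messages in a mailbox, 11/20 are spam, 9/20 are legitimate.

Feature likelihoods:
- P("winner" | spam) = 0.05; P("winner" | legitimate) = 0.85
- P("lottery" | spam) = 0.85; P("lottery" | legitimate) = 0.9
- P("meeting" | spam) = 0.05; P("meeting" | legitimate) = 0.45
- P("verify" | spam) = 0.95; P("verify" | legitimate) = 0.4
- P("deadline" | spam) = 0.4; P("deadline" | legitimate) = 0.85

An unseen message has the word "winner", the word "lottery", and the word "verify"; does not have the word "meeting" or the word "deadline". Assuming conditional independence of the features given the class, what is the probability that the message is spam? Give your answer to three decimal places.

0.527

spam: 0.55 × 0.05 × 0.85 × (1−0.05) × 0.95 × (1−0.4) = 0.0126575625
legitimate: 0.45 × 0.85 × 0.9 × (1−0.45) × 0.4 × (1−0.85) = 0.01136025
P(spam | x) = 0.0126575625 / 0.0240178125 ≈ 0.527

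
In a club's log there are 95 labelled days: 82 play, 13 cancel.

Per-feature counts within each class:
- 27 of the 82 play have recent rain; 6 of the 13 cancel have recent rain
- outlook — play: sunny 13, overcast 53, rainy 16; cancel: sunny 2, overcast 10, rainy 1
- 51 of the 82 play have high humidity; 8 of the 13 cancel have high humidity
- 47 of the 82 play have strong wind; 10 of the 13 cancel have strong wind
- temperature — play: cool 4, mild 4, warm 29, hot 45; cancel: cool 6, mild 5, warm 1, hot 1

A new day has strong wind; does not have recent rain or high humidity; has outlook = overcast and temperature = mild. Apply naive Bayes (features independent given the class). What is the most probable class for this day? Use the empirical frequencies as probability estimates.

cancel

play: (82/95) × (55/82) × (53/82) × (31/82) × (47/82) × (4/82) ≈ 0.0039553
cancel: (13/95) × (7/13) × (10/13) × (5/13) × (10/13) × (5/13) ≈ 0.00644972
Highest score → cancel.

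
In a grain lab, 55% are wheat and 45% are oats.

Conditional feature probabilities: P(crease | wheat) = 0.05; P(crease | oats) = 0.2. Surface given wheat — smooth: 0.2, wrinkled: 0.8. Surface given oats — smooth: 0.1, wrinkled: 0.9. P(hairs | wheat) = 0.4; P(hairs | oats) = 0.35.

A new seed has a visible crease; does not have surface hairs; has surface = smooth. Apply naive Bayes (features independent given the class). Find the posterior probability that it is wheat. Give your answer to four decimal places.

0.3607

wheat: 0.55 × 0.05 × 0.2 × (1−0.4) = 0.0033
oats: 0.45 × 0.2 × 0.1 × (1−0.35) = 0.00585
P(wheat | x) = 0.0033 / 0.00915 ≈ 0.3607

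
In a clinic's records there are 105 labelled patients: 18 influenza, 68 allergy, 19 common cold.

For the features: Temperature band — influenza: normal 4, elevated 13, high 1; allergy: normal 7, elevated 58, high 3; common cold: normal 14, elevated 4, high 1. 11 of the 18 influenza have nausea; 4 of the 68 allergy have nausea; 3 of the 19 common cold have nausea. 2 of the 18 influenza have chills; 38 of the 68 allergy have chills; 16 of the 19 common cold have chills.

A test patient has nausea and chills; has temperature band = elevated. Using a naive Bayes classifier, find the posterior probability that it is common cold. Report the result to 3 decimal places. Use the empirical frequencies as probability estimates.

influenza: (18/105) × (13/18) × (11/18) × (2/18) ≈ 0.00840682
allergy: (68/105) × (58/68) × (4/68) × (38/68) ≈ 0.0181579
common cold: (19/105) × (4/19) × (3/19) × (16/19) ≈ 0.00506529
P(common cold | x) = 0.00506529 / 0.03163001 ≈ 0.160

0.160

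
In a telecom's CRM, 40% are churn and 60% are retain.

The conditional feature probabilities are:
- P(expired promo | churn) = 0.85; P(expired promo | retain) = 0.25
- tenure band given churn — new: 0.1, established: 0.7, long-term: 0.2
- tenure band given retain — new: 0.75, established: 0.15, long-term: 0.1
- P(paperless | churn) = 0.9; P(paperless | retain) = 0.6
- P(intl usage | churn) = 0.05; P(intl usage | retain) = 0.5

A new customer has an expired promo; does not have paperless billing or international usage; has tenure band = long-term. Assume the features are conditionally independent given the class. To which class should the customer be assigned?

churn

churn: 0.4 × 0.85 × 0.2 × (1−0.9) × (1−0.05) = 0.00646
retain: 0.6 × 0.25 × 0.1 × (1−0.6) × (1−0.5) = 0.003
Highest score → churn.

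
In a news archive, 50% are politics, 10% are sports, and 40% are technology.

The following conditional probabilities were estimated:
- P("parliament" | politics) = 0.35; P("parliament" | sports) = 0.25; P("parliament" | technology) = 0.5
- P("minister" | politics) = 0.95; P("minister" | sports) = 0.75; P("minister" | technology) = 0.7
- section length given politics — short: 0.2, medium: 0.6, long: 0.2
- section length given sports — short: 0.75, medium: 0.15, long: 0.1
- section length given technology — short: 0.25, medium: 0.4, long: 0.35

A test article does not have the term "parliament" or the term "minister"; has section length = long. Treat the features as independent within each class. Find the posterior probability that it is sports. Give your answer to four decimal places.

politics: 0.5 × (1−0.35) × (1−0.95) × 0.2 = 0.00325
sports: 0.1 × (1−0.25) × (1−0.75) × 0.1 = 0.001875
technology: 0.4 × (1−0.5) × (1−0.7) × 0.35 = 0.021
P(sports | x) = 0.001875 / 0.026125 ≈ 0.0718

0.0718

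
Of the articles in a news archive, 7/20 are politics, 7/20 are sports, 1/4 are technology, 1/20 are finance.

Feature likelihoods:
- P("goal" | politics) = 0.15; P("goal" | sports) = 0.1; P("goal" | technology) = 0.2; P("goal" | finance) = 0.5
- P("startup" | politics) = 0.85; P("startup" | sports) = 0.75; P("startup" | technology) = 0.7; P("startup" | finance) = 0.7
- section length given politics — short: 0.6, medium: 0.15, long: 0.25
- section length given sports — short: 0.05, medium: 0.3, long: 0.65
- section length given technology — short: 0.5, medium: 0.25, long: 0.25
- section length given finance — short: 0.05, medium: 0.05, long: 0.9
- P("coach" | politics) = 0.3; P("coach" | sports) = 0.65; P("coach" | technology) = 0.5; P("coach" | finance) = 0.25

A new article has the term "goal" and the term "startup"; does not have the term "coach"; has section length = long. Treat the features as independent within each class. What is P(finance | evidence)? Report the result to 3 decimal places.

0.394

politics: 0.35 × 0.15 × 0.85 × 0.25 × (1−0.3) = 0.007809375
sports: 0.35 × 0.1 × 0.75 × 0.65 × (1−0.65) = 0.005971875
technology: 0.25 × 0.2 × 0.7 × 0.25 × (1−0.5) = 0.004375
finance: 0.05 × 0.5 × 0.7 × 0.9 × (1−0.25) = 0.0118125
P(finance | x) = 0.0118125 / 0.02996875 ≈ 0.394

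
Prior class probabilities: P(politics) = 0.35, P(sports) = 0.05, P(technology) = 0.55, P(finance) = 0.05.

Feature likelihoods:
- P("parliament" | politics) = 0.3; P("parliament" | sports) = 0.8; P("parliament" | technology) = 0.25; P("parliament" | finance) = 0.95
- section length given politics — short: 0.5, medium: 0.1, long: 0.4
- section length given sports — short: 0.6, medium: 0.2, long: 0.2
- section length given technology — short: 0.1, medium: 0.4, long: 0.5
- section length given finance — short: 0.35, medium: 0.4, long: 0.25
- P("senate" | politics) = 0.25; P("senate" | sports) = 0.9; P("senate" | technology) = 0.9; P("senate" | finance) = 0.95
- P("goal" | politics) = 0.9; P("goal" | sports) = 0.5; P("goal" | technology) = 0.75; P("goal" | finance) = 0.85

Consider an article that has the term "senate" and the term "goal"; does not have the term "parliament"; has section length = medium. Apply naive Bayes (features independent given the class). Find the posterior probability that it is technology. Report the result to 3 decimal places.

politics: 0.35 × (1−0.3) × 0.1 × 0.25 × 0.9 = 0.0055125
sports: 0.05 × (1−0.8) × 0.2 × 0.9 × 0.5 = 0.0009
technology: 0.55 × (1−0.25) × 0.4 × 0.9 × 0.75 = 0.111375
finance: 0.05 × (1−0.95) × 0.4 × 0.95 × 0.85 = 0.0008075
P(technology | x) = 0.111375 / 0.118595 ≈ 0.939

0.939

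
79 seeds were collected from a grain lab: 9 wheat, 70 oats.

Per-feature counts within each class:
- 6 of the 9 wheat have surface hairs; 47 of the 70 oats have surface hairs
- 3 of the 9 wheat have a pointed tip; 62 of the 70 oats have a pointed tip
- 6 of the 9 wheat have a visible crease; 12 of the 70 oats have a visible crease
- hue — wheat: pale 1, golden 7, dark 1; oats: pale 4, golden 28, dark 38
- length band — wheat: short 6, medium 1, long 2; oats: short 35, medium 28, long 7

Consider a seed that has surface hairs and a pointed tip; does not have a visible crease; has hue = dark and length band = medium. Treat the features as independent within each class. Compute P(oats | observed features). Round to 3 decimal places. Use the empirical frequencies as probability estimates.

0.999

wheat: (9/79) × (6/9) × (3/9) × (3/9) × (1/9) × (1/9) ≈ 0.000104183
oats: (70/79) × (47/70) × (62/70) × (58/70) × (38/70) × (28/70) ≈ 0.0948069
P(oats | x) = 0.0948069 / 0.094911083 ≈ 0.999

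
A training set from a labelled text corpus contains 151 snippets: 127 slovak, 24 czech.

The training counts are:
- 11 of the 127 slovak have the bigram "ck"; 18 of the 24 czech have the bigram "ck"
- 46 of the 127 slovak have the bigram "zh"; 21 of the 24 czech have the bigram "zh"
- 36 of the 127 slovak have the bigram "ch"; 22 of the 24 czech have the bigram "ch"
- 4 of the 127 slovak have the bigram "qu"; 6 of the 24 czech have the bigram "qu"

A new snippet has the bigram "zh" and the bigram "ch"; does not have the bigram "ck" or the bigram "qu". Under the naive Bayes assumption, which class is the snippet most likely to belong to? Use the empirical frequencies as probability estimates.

slovak

slovak: (127/151) × (116/127) × (46/127) × (36/127) × (123/127) ≈ 0.0763898
czech: (24/151) × (6/24) × (21/24) × (22/24) × (18/24) ≈ 0.0239031
Highest score → slovak.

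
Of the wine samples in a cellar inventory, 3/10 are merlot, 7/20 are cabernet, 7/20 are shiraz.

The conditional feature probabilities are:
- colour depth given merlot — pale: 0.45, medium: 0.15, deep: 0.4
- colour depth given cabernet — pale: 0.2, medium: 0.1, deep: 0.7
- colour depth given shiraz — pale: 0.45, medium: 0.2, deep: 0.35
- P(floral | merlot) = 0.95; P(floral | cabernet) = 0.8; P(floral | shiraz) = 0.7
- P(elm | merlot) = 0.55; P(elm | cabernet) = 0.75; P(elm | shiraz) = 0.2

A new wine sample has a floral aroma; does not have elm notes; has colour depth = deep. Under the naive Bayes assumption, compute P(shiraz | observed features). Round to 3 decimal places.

0.406

merlot: 0.3 × 0.4 × 0.95 × (1−0.55) = 0.0513
cabernet: 0.35 × 0.7 × 0.8 × (1−0.75) = 0.049
shiraz: 0.35 × 0.35 × 0.7 × (1−0.2) = 0.0686
P(shiraz | x) = 0.0686 / 0.1689 ≈ 0.406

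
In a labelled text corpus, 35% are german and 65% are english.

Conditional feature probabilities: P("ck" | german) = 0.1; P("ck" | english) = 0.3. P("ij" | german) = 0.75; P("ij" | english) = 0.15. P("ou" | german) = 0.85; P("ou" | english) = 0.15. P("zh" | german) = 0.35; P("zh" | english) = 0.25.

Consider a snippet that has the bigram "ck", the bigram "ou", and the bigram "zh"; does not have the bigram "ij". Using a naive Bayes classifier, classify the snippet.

german: 0.35 × 0.1 × (1−0.75) × 0.85 × 0.35 = 0.002603125
english: 0.65 × 0.3 × (1−0.15) × 0.15 × 0.25 = 0.006215625
Highest score → english.

english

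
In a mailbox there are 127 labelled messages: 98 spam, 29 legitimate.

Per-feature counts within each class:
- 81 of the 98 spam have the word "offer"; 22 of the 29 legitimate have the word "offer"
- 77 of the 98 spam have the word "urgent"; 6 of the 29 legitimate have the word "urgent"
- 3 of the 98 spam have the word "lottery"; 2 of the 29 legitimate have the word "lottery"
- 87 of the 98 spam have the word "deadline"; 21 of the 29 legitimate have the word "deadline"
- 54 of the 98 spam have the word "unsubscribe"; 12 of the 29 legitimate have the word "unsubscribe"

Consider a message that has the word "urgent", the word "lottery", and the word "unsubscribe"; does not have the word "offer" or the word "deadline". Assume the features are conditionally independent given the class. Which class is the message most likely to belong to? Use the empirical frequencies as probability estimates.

spam: (98/127) × (17/98) × (77/98) × (3/98) × (11/98) × (54/98) ≈ 0.000199131
legitimate: (29/127) × (7/29) × (6/29) × (2/29) × (8/29) × (12/29) ≈ 0.0000897749
Highest score → spam.

spam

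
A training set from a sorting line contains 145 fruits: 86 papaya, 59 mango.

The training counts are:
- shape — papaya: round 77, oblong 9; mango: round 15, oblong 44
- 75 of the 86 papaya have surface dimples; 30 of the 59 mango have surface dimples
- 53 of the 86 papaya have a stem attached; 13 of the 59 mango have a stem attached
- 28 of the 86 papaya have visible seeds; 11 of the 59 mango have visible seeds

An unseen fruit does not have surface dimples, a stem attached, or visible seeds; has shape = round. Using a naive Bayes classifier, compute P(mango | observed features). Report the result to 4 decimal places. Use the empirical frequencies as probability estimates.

papaya: (86/145) × (77/86) × (11/86) × (33/86) × (58/86) ≈ 0.0175777
mango: (59/145) × (15/59) × (29/59) × (46/59) × (48/59) ≈ 0.0322526
P(mango | x) = 0.0322526 / 0.0498303 ≈ 0.6472

0.6472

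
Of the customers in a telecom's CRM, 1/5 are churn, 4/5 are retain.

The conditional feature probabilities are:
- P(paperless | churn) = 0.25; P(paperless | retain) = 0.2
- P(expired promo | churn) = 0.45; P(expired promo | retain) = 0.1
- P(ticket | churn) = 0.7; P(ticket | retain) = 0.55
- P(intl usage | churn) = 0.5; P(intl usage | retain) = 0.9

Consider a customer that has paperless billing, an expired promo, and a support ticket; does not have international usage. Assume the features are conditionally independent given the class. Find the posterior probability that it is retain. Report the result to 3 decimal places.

0.101

churn: 0.2 × 0.25 × 0.45 × 0.7 × (1−0.5) = 0.007875
retain: 0.8 × 0.2 × 0.1 × 0.55 × (1−0.9) = 0.00088
P(retain | x) = 0.00088 / 0.008755 ≈ 0.101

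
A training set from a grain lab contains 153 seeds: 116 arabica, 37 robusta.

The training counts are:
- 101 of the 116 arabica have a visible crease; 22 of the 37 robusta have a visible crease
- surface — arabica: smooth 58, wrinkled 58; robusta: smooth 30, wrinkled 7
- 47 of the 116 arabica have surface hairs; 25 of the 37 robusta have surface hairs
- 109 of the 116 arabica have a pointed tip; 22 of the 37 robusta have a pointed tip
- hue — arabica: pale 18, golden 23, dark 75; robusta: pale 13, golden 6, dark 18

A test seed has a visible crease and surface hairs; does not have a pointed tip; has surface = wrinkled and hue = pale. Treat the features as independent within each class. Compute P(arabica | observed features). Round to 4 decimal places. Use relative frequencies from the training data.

0.3235

arabica: (116/153) × (101/116) × (58/116) × (47/116) × (7/116) × (18/116) ≈ 0.00125226
robusta: (37/153) × (22/37) × (7/37) × (25/37) × (15/37) × (13/37) ≈ 0.00261817
P(arabica | x) = 0.00125226 / 0.00387043 ≈ 0.3235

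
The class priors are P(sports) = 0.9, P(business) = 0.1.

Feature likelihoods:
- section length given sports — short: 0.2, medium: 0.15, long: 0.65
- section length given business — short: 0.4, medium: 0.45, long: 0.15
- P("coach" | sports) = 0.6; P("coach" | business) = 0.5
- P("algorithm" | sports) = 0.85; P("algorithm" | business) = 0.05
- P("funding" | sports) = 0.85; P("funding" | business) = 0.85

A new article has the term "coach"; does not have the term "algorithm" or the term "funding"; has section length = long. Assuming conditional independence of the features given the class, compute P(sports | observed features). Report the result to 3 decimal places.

sports: 0.9 × 0.65 × 0.6 × (1−0.85) × (1−0.85) = 0.0078975
business: 0.1 × 0.15 × 0.5 × (1−0.05) × (1−0.85) = 0.00106875
P(sports | x) = 0.0078975 / 0.00896625 ≈ 0.881

0.881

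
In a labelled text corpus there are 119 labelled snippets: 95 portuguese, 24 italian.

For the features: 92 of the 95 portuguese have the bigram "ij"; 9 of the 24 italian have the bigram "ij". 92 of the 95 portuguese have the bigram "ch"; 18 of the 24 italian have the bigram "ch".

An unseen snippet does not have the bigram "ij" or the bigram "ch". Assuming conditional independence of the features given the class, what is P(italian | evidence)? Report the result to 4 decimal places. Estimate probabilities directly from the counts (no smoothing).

0.9754

portuguese: (95/119) × (3/95) × (3/95) ≈ 0.000796108
italian: (24/119) × (15/24) × (6/24) ≈ 0.0315126
P(italian | x) = 0.0315126 / 0.032308708 ≈ 0.9754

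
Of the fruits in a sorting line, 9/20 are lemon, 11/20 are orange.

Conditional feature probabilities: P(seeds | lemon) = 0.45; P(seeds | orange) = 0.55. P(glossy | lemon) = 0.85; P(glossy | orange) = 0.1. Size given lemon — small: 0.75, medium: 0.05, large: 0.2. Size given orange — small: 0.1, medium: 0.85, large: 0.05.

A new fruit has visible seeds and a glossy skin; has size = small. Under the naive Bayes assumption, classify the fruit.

lemon

lemon: 0.45 × 0.45 × 0.85 × 0.75 = 0.12909375
orange: 0.55 × 0.55 × 0.1 × 0.1 = 0.003025
Highest score → lemon.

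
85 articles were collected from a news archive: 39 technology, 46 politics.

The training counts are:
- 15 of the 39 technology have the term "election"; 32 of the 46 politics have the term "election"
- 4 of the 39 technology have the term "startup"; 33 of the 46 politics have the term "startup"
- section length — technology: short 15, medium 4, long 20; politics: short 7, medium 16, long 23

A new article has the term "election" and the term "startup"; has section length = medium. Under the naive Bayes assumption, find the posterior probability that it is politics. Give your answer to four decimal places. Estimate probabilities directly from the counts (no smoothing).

0.9806

technology: (39/85) × (15/39) × (4/39) × (4/39) ≈ 0.00185636
politics: (46/85) × (32/46) × (33/46) × (16/46) ≈ 0.0939397
P(politics | x) = 0.0939397 / 0.09579606 ≈ 0.9806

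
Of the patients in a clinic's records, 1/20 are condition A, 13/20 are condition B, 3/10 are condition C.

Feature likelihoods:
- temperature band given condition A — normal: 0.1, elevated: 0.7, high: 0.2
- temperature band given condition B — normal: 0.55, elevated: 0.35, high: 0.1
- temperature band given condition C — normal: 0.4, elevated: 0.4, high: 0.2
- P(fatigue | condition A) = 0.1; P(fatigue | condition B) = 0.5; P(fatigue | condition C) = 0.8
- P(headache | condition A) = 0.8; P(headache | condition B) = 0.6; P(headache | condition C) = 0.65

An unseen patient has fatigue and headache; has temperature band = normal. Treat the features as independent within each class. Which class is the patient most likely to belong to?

condition A: 0.05 × 0.1 × 0.1 × 0.8 = 0.0004
condition B: 0.65 × 0.55 × 0.5 × 0.6 = 0.10725
condition C: 0.3 × 0.4 × 0.8 × 0.65 = 0.0624
Highest score → condition B.

condition B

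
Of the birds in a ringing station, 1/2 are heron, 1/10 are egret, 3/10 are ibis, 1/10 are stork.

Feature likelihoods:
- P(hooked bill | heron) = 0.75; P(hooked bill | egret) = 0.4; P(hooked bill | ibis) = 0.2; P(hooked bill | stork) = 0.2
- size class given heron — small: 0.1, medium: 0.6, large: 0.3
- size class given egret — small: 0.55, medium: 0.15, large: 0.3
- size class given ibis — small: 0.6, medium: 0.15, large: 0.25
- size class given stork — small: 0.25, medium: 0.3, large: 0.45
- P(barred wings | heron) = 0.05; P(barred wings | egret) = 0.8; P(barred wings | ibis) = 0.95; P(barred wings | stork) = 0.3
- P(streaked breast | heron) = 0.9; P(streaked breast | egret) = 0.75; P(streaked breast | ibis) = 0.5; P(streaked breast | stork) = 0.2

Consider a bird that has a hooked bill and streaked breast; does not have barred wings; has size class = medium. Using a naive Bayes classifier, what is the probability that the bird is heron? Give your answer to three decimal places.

heron: 0.5 × 0.75 × 0.6 × (1−0.05) × 0.9 = 0.192375
egret: 0.1 × 0.4 × 0.15 × (1−0.8) × 0.75 = 0.0009
ibis: 0.3 × 0.2 × 0.15 × (1−0.95) × 0.5 = 0.000225
stork: 0.1 × 0.2 × 0.3 × (1−0.3) × 0.2 = 0.00084
P(heron | x) = 0.192375 / 0.19434 ≈ 0.990

0.990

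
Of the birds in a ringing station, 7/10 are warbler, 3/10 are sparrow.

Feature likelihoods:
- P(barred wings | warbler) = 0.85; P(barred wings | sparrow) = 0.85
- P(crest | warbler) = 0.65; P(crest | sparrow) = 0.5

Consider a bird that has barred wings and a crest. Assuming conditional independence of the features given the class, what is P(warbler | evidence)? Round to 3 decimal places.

0.752

warbler: 0.7 × 0.85 × 0.65 = 0.38675
sparrow: 0.3 × 0.85 × 0.5 = 0.1275
P(warbler | x) = 0.38675 / 0.51425 ≈ 0.752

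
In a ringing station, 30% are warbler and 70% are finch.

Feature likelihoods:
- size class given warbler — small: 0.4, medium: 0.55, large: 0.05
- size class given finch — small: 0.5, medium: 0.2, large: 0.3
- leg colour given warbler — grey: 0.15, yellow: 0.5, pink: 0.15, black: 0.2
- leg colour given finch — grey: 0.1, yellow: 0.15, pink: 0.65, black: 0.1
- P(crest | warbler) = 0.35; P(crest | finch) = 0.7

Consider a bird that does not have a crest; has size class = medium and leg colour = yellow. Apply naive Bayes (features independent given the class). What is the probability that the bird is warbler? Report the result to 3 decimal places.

warbler: 0.3 × 0.55 × 0.5 × (1−0.35) = 0.053625
finch: 0.7 × 0.2 × 0.15 × (1−0.7) = 0.0063
P(warbler | x) = 0.053625 / 0.059925 ≈ 0.895

0.895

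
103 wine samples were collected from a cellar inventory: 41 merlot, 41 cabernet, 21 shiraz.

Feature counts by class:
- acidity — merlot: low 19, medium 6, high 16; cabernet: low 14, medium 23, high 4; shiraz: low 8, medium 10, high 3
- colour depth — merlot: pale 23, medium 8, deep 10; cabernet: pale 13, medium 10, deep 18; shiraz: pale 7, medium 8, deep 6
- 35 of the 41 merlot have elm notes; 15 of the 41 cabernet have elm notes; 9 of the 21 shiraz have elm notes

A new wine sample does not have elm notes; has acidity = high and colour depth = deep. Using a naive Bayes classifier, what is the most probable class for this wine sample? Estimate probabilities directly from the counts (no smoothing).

cabernet

merlot: (41/103) × (16/41) × (10/41) × (6/41) ≈ 0.00554455
cabernet: (41/103) × (4/41) × (18/41) × (26/41) ≈ 0.0108119
shiraz: (21/103) × (3/21) × (6/21) × (12/21) ≈ 0.0047553
Highest score → cabernet.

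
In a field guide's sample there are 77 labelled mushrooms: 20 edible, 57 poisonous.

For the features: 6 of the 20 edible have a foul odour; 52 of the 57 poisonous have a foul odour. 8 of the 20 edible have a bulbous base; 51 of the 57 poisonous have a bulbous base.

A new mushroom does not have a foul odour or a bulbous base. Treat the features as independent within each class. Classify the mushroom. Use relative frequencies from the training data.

edible

edible: (20/77) × (14/20) × (12/20) ≈ 0.109091
poisonous: (57/77) × (5/57) × (6/57) ≈ 0.00683527
Highest score → edible.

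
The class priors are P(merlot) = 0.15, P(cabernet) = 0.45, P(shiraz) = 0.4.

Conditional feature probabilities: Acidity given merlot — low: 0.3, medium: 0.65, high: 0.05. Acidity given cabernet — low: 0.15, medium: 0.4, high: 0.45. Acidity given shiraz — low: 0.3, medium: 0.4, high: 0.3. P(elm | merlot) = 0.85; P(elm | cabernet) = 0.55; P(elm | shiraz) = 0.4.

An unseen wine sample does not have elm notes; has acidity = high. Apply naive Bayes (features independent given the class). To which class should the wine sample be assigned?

merlot: 0.15 × 0.05 × (1−0.85) = 0.001125
cabernet: 0.45 × 0.45 × (1−0.55) = 0.091125
shiraz: 0.4 × 0.3 × (1−0.4) = 0.072
Highest score → cabernet.

cabernet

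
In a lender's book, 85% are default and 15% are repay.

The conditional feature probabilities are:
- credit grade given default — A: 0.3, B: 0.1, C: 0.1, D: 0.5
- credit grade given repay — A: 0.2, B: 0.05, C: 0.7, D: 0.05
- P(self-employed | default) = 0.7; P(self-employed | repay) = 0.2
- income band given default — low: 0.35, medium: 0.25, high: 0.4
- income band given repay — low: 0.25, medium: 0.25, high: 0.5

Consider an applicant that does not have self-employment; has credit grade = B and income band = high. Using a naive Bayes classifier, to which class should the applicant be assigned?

default: 0.85 × 0.1 × (1−0.7) × 0.4 = 0.0102
repay: 0.15 × 0.05 × (1−0.2) × 0.5 = 0.003
Highest score → default.

default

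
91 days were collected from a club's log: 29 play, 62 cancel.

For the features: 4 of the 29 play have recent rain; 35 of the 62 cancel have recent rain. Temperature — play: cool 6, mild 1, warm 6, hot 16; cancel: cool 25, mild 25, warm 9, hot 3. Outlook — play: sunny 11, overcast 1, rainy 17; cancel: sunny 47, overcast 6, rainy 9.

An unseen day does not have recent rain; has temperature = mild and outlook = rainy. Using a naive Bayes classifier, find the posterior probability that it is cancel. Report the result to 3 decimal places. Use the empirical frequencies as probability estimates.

0.758

play: (29/91) × (25/29) × (1/29) × (17/29) ≈ 0.00555331
cancel: (62/91) × (27/62) × (25/62) × (9/62) ≈ 0.0173669
P(cancel | x) = 0.0173669 / 0.02292021 ≈ 0.758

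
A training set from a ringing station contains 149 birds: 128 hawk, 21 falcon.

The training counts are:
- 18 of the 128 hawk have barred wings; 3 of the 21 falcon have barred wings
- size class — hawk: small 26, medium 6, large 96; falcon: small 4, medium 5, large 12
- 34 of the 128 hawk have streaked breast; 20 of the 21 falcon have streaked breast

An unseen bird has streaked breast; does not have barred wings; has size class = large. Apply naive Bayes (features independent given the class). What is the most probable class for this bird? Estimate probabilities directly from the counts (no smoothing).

hawk: (128/149) × (110/128) × (96/128) × (34/128) ≈ 0.147074
falcon: (21/149) × (18/21) × (12/21) × (20/21) ≈ 0.0657444
Highest score → hawk.

hawk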